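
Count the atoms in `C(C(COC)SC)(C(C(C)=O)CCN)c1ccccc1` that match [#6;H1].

8

Check the 20 heavy atoms by environment: 3× C (H2) → no; 3× C (H1) → match; 1× C (H0) → no; 2× O (H0) → no; 3× C (H3) → no; 1× N (H2) → no; 1× S (H0) → no; 1× c (aromatic, H0) → no; 5× c (aromatic, H1) → match.
Summing the matching environments: 3 + 5 = 8 matching atoms.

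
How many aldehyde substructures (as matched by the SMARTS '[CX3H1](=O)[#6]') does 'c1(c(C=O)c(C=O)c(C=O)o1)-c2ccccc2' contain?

3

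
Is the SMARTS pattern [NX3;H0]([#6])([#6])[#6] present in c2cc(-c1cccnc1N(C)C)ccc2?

Yes

The pattern [NX3;H0]([#6])([#6])[#6] describes a trivalent nitrogen with no H, bonded to three carbons — a tertiary amine.
The molecule carries a dimethylamino group (-N(CH3)2), whose atoms satisfy every constraint of the query, so the pattern matches.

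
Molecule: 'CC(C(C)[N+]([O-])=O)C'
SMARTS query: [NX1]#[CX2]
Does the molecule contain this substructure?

No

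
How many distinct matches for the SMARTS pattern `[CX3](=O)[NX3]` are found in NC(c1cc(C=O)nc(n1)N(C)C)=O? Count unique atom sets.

[CX3](=O)[NX3] is the SMARTS for an amide: a carbonyl carbon bonded to a trivalent nitrogen.
Exactly one fragment in the molecule meets all constraints, giving 1 match.

1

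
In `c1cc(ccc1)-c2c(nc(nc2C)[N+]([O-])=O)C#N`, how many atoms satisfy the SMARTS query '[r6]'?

12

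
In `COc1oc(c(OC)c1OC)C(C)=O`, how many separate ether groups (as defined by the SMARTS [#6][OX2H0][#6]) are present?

[#6][OX2H0][#6] is the SMARTS for an ether: an aliphatic oxygen bridging two carbons with no H on the oxygen.
The molecule carries 3 separate instances of a methoxy ether (-OCH3) meeting every constraint; each maps to a distinct set of atoms, giving 3 matches.

3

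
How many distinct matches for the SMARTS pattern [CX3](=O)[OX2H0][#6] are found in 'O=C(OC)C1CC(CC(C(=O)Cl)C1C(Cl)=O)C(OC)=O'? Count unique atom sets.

2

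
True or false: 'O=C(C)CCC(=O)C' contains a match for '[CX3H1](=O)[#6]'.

False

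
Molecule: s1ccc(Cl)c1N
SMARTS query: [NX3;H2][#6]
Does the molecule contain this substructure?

The pattern [NX3;H2][#6] describes a trivalent nitrogen with two H attached to carbon — a primary amine.
The molecule carries a primary amino group (-NH2), whose atoms satisfy every constraint of the query, so the pattern matches.

Yes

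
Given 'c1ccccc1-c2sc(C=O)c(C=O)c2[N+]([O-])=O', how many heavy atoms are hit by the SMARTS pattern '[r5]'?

5

The query [r5] means: r5 matches atoms in a five-membered ring.
Check the 18 heavy atoms by environment: 1× s (aromatic, in 5-ring) → match; 4× c (aromatic, in 5-ring) → match; 1× N (charge +1, acyclic) → no; 1× O (charge -1, acyclic) → no; 3× O (acyclic) → no; 2× C (acyclic) → no; 6× c (aromatic, in 6-ring) → no.
Summing the matching environments: 1 + 4 = 5 matching atoms.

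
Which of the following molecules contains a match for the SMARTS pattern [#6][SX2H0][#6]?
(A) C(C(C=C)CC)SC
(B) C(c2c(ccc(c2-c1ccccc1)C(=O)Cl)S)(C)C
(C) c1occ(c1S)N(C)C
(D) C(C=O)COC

A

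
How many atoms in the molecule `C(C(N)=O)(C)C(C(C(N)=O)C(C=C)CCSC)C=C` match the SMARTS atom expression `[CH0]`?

2

The query [CH0] means: aliphatic carbon with no attached hydrogen.
Check the 19 heavy atoms by environment: 4× C (H2) → no; 6× C (H1) → no; 2× C (H3) → no; 2× C (H0) → match; 2× O (H0) → no; 2× N (H2) → no; 1× S (H0) → no.
That gives 2 matching atoms.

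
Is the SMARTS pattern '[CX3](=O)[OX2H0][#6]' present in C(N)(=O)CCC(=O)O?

No

The pattern [CX3](=O)[OX2H0][#6] describes a carbonyl carbon bonded to an oxygen that is itself bonded to carbon (no H on that O) — an ester.
The closest candidate here is a carboxylic acid group (-C(=O)OH), but the singly-bonded O carries H (OX2H1, not H0). No other fragment satisfies the full query, so there is no match.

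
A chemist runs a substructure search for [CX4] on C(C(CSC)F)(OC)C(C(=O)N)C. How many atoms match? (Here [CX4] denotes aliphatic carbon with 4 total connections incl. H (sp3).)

Check the 13 heavy atoms by environment: 7× C (X4) → match; 1× F (X1) → no; 1× S (X2) → no; 1× C (X3) → no; 1× O (X1) → no; 1× N (X3) → no; 1× O (X2) → no.
That gives 7 matching atoms.

7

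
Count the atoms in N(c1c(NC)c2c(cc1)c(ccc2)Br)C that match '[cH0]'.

5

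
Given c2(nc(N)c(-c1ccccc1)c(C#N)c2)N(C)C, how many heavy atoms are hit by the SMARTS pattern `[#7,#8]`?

The query [#7,#8] means: nitrogen or oxygen (comma = OR).
Check the 18 heavy atoms by environment: 1× n (aromatic) → match; 11× c (aromatic) → no; 3× C → no; 3× N → match.
Summing the matching environments: 1 + 3 = 4 matching atoms.

4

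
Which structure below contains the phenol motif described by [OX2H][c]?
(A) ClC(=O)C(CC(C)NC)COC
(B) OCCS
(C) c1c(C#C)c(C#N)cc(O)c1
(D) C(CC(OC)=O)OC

[OX2H][c] describes a hydroxyl oxygen attached to an aromatic carbon (a phenol).
(A) has a methoxy ether (-OCH3) but the oxygen has H0, not H1.
(B) has a hydroxyl group (-OH) but the -OH is on an aliphatic carbon, not an aromatic c.
(C) contains a hydroxyl group (-OH), which satisfies every atom and bond constraint.
(D) has a methoxy ether (-OCH3) but the oxygen has H0, not H1.
So the answer is (C).

C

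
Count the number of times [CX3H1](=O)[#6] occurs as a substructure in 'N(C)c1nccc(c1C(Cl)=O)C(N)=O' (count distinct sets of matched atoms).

0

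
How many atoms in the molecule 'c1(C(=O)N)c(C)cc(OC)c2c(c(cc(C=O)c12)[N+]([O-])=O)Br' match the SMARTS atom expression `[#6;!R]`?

4

Check the 22 heavy atoms by environment: 10× c (aromatic, in 6-ring) → no; 4× C (acyclic) → match; 4× O (acyclic) → no; 1× N (acyclic) → no; 1× N (charge +1, acyclic) → no; 1× O (charge -1, acyclic) → no; 1× Br (acyclic) → no.
That gives 4 matching atoms.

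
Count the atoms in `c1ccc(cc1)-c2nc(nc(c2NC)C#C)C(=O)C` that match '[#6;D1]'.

3

The query [#6;D1] means: carbon bonded to exactly one heavy atom.
Check the 19 heavy atoms by environment: 2× n (aromatic, D2) → no; 5× c (aromatic, D3) → no; 5× c (aromatic, D2) → no; 1× C (D2) → no; 3× C (D1) → match; 1× N (D2) → no; 1× C (D3) → no; 1× O (D1) → no.
That gives 3 matching atoms.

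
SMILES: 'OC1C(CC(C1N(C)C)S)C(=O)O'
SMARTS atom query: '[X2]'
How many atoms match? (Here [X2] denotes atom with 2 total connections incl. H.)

The query [X2] means: any atom with exactly two total connections (bonds + H).
Check the 13 heavy atoms by environment: 7× C (X4) → no; 2× O (X2) → match; 1× S (X2) → match; 1× N (X3) → no; 1× C (X3) → no; 1× O (X1) → no.
Summing the matching environments: 2 + 1 = 3 matching atoms.

3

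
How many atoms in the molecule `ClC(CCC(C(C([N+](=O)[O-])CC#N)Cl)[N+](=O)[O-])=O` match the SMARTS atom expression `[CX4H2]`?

3

Check the 18 heavy atoms by environment: 3× C (H2, X4) → match; 3× C (H1, X4) → no; 1× C (H0, X3) → no; 3× O (H0, X1) → no; 2× Cl (H0, X1) → no; 1× C (H0, X2) → no; 1× N (H0, X1) → no; 2× N (charge +1, H0, X3) → no; 2× O (charge -1, H0, X1) → no.
That gives 3 matching atoms.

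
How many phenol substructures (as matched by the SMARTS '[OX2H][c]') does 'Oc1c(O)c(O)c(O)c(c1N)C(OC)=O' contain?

[OX2H][c] is the SMARTS for a phenol: a hydroxyl oxygen attached to an aromatic carbon.
The molecule carries 4 separate instances of a hydroxyl group (-OH) meeting every constraint; each maps to a distinct set of atoms, giving 4 matches.

4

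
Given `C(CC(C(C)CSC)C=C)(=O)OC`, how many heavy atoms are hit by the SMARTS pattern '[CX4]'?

7

The query [CX4] means: C with X4: aliphatic carbon with exactly 4 total connections (bonds + H).
Check the 13 heavy atoms by environment: 7× C (X4) → match; 3× C (X3) → no; 1× S (X2) → no; 1× O (X1) → no; 1× O (X2) → no.
That gives 7 matching atoms.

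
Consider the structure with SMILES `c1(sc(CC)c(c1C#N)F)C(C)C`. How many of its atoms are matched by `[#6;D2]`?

2

The query [#6;D2] means: any carbon bonded to exactly two heavy atoms.
Check the 13 heavy atoms by environment: 1× s (aromatic, D2) → no; 4× c (aromatic, D3) → no; 2× C (D2) → match; 3× C (D1) → no; 1× F (D1) → no; 1× C (D3) → no; 1× N (D1) → no.
That gives 2 matching atoms.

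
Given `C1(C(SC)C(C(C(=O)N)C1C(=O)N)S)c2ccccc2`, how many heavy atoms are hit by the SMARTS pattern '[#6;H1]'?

Check the 20 heavy atoms by environment: 5× C (H1) → match; 2× C (H0) → no; 2× O (H0) → no; 2× N (H2) → no; 1× S (H1) → no; 1× S (H0) → no; 1× C (H3) → no; 1× c (aromatic, H0) → no; 5× c (aromatic, H1) → match.
Summing the matching environments: 5 + 5 = 10 matching atoms.

10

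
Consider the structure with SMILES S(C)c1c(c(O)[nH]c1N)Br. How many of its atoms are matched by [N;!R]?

The query [N;!R] means: aliphatic nitrogen not in a ring.
Check the 10 heavy atoms by environment: 1× n (aromatic, in 5-ring) → no; 4× c (aromatic, in 5-ring) → no; 1× Br (acyclic) → no; 1× N (acyclic) → match; 1× O (acyclic) → no; 1× S (acyclic) → no; 1× C (acyclic) → no.
That gives 1 matching atom.

1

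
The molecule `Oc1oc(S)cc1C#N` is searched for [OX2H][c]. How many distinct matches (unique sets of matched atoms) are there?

1

[OX2H][c] is the SMARTS for a phenol: a hydroxyl oxygen attached to an aromatic carbon.
Exactly one fragment in the molecule meets all constraints, giving 1 match.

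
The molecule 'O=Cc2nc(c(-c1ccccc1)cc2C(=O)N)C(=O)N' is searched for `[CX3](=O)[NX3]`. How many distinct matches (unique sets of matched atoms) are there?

[CX3](=O)[NX3] is the SMARTS for an amide: a carbonyl carbon bonded to a trivalent nitrogen.
The molecule carries 2 separate instances of a primary amide (-C(=O)NH2) meeting every constraint; each maps to a distinct set of atoms, giving 2 matches.

2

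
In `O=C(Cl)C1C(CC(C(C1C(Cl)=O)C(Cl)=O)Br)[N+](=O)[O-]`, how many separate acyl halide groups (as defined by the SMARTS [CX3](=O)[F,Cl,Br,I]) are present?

[CX3](=O)[F,Cl,Br,I] is the SMARTS for an acyl halide: a carbonyl carbon bonded to a halogen.
The molecule carries 3 separate instances of an acyl chloride (-C(=O)Cl) meeting every constraint; each maps to a distinct set of atoms, giving 3 matches.

3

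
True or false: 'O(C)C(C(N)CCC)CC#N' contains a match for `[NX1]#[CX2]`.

The pattern [NX1]#[CX2] describes a nitrogen triple-bonded to a two-connected carbon — a nitrile.
The molecule carries a nitrile (-C#N), whose atoms satisfy every constraint of the query, so the pattern matches.

True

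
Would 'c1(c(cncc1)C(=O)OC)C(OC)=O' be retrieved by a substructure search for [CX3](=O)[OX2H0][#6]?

The pattern [CX3](=O)[OX2H0][#6] describes a carbonyl carbon bonded to an oxygen that is itself bonded to carbon (no H on that O) — an ester.
The molecule carries a methyl-ester group (-C(=O)OCH3), whose atoms satisfy every constraint of the query, so the pattern matches.

Yes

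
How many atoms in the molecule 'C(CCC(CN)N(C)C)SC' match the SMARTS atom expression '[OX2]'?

The query [OX2] means: aliphatic oxygen with two total connections — ether, hydroxyl, or ester single-bond O.
Check the 11 heavy atoms by environment: 8× C (X4) → no; 2× N (X3) → no; 1× S (X2) → no.
No environment satisfies the query, so 0 matching atoms.

0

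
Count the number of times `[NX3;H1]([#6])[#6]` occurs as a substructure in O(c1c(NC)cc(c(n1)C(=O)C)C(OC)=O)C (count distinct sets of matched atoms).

1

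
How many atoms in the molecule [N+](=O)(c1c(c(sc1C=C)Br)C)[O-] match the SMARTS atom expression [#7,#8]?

The query [#7,#8] means: nitrogen or oxygen (comma = OR).
Check the 12 heavy atoms by environment: 1× s (aromatic) → no; 4× c (aromatic) → no; 3× C → no; 1× Br → no; 1× N (charge +1) → match; 1× O (charge -1) → match; 1× O → match.
Summing the matching environments: 1 + 1 + 1 = 3 matching atoms.

3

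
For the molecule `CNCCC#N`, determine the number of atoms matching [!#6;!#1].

2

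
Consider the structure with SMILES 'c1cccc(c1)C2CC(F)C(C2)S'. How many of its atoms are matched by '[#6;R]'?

The query [#6;R] means: carbon that is part of a ring.
Check the 13 heavy atoms by environment: 5× C (in 5-ring) → match; 1× F (acyclic) → no; 1× S (acyclic) → no; 6× c (aromatic, in 6-ring) → match.
Summing the matching environments: 5 + 6 = 11 matching atoms.

11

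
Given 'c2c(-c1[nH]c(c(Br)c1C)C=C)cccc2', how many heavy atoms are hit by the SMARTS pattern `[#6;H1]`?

6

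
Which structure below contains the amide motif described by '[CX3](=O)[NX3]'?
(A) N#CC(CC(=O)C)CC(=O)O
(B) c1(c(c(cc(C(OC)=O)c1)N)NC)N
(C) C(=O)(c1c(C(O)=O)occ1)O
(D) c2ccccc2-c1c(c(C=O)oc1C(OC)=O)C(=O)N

[CX3](=O)[NX3] describes a carbonyl carbon bonded to a trivalent nitrogen (an amide).
(A) has a carboxylic acid group (-C(=O)OH) but the carbonyl is bonded to O, not to an NX3 nitrogen.
(B) has a primary amino group (-NH2) but the -NH2 is not attached to a carbonyl carbon.
(C) has a carboxylic acid group (-C(=O)OH) but the carbonyl is bonded to O, not to an NX3 nitrogen.
(D) contains a primary amide (-C(=O)NH2), which satisfies every atom and bond constraint.
So the answer is (D).

D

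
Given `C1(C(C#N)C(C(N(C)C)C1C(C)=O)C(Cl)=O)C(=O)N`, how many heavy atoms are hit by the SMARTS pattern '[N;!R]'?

Check the 19 heavy atoms by environment: 5× C (in 5-ring) → no; 3× N (acyclic) → match; 7× C (acyclic) → no; 3× O (acyclic) → no; 1× Cl (acyclic) → no.
That gives 3 matching atoms.

3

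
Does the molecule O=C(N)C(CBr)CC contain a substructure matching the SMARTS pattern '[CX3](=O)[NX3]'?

Yes

The pattern [CX3](=O)[NX3] describes a carbonyl carbon bonded to a trivalent nitrogen — an amide.
The molecule carries a primary amide (-C(=O)NH2), whose atoms satisfy every constraint of the query, so the pattern matches.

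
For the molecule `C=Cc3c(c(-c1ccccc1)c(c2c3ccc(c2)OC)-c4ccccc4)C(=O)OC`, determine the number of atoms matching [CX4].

2

The query [CX4] means: C with X4: aliphatic carbon with exactly 4 total connections (bonds + H).
Check the 30 heavy atoms by environment: 22× c (aromatic, X3) → no; 2× O (X2) → no; 2× C (X4) → match; 3× C (X3) → no; 1× O (X1) → no.
That gives 2 matching atoms.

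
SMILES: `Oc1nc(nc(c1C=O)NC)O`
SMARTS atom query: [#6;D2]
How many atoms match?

The query [#6;D2] means: any carbon bonded to exactly two heavy atoms.
Check the 12 heavy atoms by environment: 2× n (aromatic, D2) → no; 4× c (aromatic, D3) → no; 1× N (D2) → no; 1× C (D1) → no; 3× O (D1) → no; 1× C (D2) → match.
That gives 1 matching atom.

1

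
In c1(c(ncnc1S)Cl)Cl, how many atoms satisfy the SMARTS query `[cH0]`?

The query [cH0] means: aromatic carbon with no attached hydrogen (substituted or ring-fusion).
Check the 9 heavy atoms by environment: 2× n (aromatic, H0) → no; 1× c (aromatic, H1) → no; 3× c (aromatic, H0) → match; 2× Cl (H0) → no; 1× S (H1) → no.
That gives 3 matching atoms.

3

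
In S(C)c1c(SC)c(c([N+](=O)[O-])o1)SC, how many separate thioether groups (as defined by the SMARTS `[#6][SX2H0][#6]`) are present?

[#6][SX2H0][#6] is the SMARTS for a thioether: an aliphatic sulfur bridging two carbons with no H on the sulfur.
The molecule carries 3 separate instances of a methylthio ether (-SCH3) meeting every constraint; each maps to a distinct set of atoms, giving 3 matches.

3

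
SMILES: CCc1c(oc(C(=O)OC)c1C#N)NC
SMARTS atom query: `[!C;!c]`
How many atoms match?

5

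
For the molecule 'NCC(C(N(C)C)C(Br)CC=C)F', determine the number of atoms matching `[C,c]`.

9

Check the 13 heavy atoms by environment: 9× C → match; 2× N → no; 1× F → no; 1× Br → no.
That gives 9 matching atoms.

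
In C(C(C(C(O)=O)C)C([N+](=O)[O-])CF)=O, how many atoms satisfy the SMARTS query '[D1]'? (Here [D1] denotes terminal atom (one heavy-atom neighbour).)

7

Check the 14 heavy atoms by environment: 1× C (D1) → match; 4× C (D3) → no; 2× C (D2) → no; 4× O (D1) → match; 1× F (D1) → match; 1× N (charge +1, D3) → no; 1× O (charge -1, D1) → match.
Summing the matching environments: 1 + 4 + 1 + 1 = 7 matching atoms.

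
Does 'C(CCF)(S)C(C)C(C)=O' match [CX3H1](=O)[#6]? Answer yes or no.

No

The pattern [CX3H1](=O)[#6] describes an sp2 carbon with one H, double-bonded to O and single-bonded to carbon — an aldehyde.
The closest candidate here is an acetyl/ketone group (-C(=O)CH3), but the carbonyl carbon has H0 (two carbon neighbours), not H1. No other fragment satisfies the full query, so there is no match.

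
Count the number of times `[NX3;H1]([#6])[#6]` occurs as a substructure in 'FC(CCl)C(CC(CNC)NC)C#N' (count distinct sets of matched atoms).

[NX3;H1]([#6])[#6] is the SMARTS for a secondary amine: a trivalent nitrogen with one H, bonded to two carbons.
The molecule carries 2 separate instances of an N-methylamino group (-NHCH3) meeting every constraint; each maps to a distinct set of atoms, giving 2 matches.

2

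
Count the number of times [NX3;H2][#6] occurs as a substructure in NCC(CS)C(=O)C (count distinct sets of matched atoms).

1

[NX3;H2][#6] is the SMARTS for a primary amine: a trivalent nitrogen with two H attached to carbon.
Exactly one fragment in the molecule meets all constraints, giving 1 match.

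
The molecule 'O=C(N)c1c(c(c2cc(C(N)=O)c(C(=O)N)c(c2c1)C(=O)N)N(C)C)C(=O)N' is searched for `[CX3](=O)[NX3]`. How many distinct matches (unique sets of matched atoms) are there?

[CX3](=O)[NX3] is the SMARTS for an amide: a carbonyl carbon bonded to a trivalent nitrogen.
The molecule carries 5 separate instances of a primary amide (-C(=O)NH2) meeting every constraint; each maps to a distinct set of atoms, giving 5 matches.

5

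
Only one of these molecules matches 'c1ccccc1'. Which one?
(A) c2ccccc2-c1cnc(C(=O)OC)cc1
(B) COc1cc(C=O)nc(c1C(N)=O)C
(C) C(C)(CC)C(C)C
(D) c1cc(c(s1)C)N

c1ccccc1 describes six aromatic carbons in a ring (a benzene ring).
(A) contains a phenyl ring, which satisfies every atom and bond constraint.
(B) has a methyl group (-CH3) but no six-membered all-carbon aromatic ring is present.
(C) has a methyl group (-CH3) but no six-membered all-carbon aromatic ring is present.
(D) has a methyl group (-CH3) but no six-membered all-carbon aromatic ring is present.
So the answer is (A).

A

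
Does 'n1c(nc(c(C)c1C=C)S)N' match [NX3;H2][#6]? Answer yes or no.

The pattern [NX3;H2][#6] describes a trivalent nitrogen with two H attached to carbon — a primary amine.
The molecule carries a primary amino group (-NH2), whose atoms satisfy every constraint of the query, so the pattern matches.

Yes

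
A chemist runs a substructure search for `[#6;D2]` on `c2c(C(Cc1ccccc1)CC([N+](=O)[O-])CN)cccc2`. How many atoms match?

13

The query [#6;D2] means: any carbon bonded to exactly two heavy atoms.
Check the 21 heavy atoms by environment: 3× C (D2) → match; 2× C (D3) → no; 1× N (charge +1, D3) → no; 1× O (charge -1, D1) → no; 1× O (D1) → no; 2× c (aromatic, D3) → no; 10× c (aromatic, D2) → match; 1× N (D1) → no.
Summing the matching environments: 3 + 10 = 13 matching atoms.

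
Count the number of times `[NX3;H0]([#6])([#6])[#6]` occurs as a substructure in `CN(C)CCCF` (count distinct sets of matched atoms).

1

[NX3;H0]([#6])([#6])[#6] is the SMARTS for a tertiary amine: a trivalent nitrogen with no H, bonded to three carbons.
Exactly one fragment in the molecule meets all constraints, giving 1 match.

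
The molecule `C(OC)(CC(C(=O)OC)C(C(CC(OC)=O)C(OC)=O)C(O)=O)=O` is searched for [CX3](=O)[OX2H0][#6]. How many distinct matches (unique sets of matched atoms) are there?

4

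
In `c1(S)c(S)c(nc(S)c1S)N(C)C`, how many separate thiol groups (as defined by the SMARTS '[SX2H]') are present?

4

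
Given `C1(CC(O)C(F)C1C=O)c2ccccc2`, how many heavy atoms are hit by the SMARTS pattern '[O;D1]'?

2

Check the 15 heavy atoms by environment: 2× C (D2) → no; 4× C (D3) → no; 1× c (aromatic, D3) → no; 5× c (aromatic, D2) → no; 2× O (D1) → match; 1× F (D1) → no.
That gives 2 matching atoms.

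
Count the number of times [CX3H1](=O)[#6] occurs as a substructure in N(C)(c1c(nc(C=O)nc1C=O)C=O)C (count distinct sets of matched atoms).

[CX3H1](=O)[#6] is the SMARTS for an aldehyde: an sp2 carbon with one H, double-bonded to O and single-bonded to carbon.
The molecule carries 3 separate instances of an aldehyde (-CHO) meeting every constraint; each maps to a distinct set of atoms, giving 3 matches.

3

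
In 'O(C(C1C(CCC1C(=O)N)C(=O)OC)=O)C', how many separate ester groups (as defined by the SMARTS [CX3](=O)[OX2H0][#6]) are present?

2

[CX3](=O)[OX2H0][#6] is the SMARTS for an ester: a carbonyl carbon bonded to an oxygen that is itself bonded to carbon (no H on that O).
The molecule carries 2 separate instances of a methyl-ester group (-C(=O)OCH3) meeting every constraint; each maps to a distinct set of atoms, giving 2 matches.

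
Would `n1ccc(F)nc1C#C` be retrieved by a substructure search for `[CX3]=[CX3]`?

No

The pattern [CX3]=[CX3] describes a non-aromatic C=C double bond between two sp2 carbons — an alkene.
The closest candidate here is an ethynyl group (-C#CH), but the C-C bond is a triple bond, not a double bond. No other fragment satisfies the full query, so there is no match.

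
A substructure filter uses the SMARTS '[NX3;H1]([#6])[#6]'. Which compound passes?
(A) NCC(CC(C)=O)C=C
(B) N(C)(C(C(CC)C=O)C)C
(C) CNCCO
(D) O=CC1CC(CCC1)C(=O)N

C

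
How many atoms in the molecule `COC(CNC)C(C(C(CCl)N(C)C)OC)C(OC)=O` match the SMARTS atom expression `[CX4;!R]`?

12

Check the 20 heavy atoms by environment: 12× C (X4, acyclic) → match; 2× N (X3, acyclic) → no; 3× O (X2, acyclic) → no; 1× C (X3, acyclic) → no; 1× O (X1, acyclic) → no; 1× Cl (X1, acyclic) → no.
That gives 12 matching atoms.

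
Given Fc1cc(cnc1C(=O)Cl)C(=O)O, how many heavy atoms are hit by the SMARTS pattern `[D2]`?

3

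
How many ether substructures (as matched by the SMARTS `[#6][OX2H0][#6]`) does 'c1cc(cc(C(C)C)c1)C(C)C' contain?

0

[#6][OX2H0][#6] is the SMARTS for an ether: an aliphatic oxygen bridging two carbons with no H on the oxygen.
No fragment in the molecule satisfies every constraint, giving 0 matches.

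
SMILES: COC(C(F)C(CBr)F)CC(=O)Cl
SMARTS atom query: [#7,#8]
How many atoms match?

2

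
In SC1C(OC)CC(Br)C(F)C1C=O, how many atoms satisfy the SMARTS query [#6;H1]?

Check the 13 heavy atoms by environment: 6× C (H1) → match; 1× C (H2) → no; 1× S (H1) → no; 1× Br (H0) → no; 2× O (H0) → no; 1× F (H0) → no; 1× C (H3) → no.
That gives 6 matching atoms.

6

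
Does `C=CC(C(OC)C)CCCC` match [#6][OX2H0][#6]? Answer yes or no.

Yes

The pattern [#6][OX2H0][#6] describes an aliphatic oxygen bridging two carbons with no H on the oxygen — an ether.
The molecule carries a methoxy ether (-OCH3), whose atoms satisfy every constraint of the query, so the pattern matches.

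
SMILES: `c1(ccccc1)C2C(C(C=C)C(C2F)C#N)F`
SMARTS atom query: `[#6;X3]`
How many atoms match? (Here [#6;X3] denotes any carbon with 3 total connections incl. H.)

The query [#6;X3] means: any carbon (aromatic or not) with three total connections.
Check the 17 heavy atoms by environment: 5× C (X4) → no; 1× C (X2) → no; 1× N (X1) → no; 2× F (X1) → no; 6× c (aromatic, X3) → match; 2× C (X3) → match.
Summing the matching environments: 6 + 2 = 8 matching atoms.

8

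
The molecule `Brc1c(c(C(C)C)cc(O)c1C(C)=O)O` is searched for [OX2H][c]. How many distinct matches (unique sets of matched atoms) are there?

2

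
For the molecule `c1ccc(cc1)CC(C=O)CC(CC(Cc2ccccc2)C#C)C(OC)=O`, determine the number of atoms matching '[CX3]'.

2

Check the 27 heavy atoms by environment: 8× C (X4) → no; 12× c (aromatic, X3) → no; 2× C (X3) → match; 2× O (X1) → no; 1× O (X2) → no; 2× C (X2) → no.
That gives 2 matching atoms.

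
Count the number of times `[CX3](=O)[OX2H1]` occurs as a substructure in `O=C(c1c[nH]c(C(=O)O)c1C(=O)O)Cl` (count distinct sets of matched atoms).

[CX3](=O)[OX2H1] is the SMARTS for a carboxylic acid: an sp2 carbon double-bonded to O and single-bonded to an -OH oxygen.
The molecule carries 2 separate instances of a carboxylic acid group (-C(=O)OH) meeting every constraint; each maps to a distinct set of atoms, giving 2 matches.

2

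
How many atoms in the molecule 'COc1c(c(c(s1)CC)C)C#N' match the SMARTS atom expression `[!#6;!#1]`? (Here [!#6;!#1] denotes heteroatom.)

Check the 12 heavy atoms by environment: 1× s (aromatic) → match; 4× c (aromatic) → no; 5× C → no; 1× O → match; 1× N → match.
Summing the matching environments: 1 + 1 + 1 = 3 matching atoms.

3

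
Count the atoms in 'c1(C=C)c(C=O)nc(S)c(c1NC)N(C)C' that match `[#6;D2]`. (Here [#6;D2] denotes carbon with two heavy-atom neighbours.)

The query [#6;D2] means: any carbon bonded to exactly two heavy atoms.
Check the 16 heavy atoms by environment: 1× n (aromatic, D2) → no; 5× c (aromatic, D3) → no; 2× C (D2) → match; 4× C (D1) → no; 1× O (D1) → no; 1× S (D1) → no; 1× N (D2) → no; 1× N (D3) → no.
That gives 2 matching atoms.

2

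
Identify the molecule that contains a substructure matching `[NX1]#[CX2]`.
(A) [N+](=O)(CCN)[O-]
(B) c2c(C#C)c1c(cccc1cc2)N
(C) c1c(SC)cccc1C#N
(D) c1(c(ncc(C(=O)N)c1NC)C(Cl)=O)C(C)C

C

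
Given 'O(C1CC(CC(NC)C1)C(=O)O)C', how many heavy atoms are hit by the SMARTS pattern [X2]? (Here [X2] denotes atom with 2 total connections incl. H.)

2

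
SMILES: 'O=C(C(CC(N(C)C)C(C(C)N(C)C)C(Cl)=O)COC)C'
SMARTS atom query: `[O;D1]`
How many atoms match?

2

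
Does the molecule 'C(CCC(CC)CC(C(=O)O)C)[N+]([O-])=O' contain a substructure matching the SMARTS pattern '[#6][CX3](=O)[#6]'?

The pattern [#6][CX3](=O)[#6] describes a carbonyl carbon (no H) flanked by two carbons — a ketone.
The closest candidate here is a carboxylic acid group (-C(=O)OH), but one neighbour of the carbonyl carbon is O, not C. No other fragment satisfies the full query, so there is no match.

No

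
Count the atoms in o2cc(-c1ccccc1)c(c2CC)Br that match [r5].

5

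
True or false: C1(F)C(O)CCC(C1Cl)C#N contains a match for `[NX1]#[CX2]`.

The pattern [NX1]#[CX2] describes a nitrogen triple-bonded to a two-connected carbon — a nitrile.
The molecule carries a nitrile (-C#N), whose atoms satisfy every constraint of the query, so the pattern matches.

True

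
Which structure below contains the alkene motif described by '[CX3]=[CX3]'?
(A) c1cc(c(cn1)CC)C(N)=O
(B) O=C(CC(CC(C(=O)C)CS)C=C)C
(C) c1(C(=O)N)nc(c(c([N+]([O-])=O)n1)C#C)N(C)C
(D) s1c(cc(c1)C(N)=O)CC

B

[CX3]=[CX3] describes a non-aromatic C=C double bond between two sp2 carbons (an alkene).
(A) has an ethyl group (-CH2CH3) but its C-C bond is a single bond between CX4 carbons, not CX3=CX3.
(B) contains a vinyl group (-CH=CH2), which satisfies every atom and bond constraint.
(C) has an ethynyl group (-C#CH) but the C-C bond is a triple bond, not a double bond.
(D) has an ethyl group (-CH2CH3) but its C-C bond is a single bond between CX4 carbons, not CX3=CX3.
So the answer is (B).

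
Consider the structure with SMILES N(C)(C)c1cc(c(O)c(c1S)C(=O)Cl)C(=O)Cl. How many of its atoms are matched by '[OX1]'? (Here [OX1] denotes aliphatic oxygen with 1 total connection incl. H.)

2

The query [OX1] means: aliphatic oxygen with one total connection — typically a carbonyl =O or an oxide.
Check the 17 heavy atoms by environment: 6× c (aromatic, X3) → no; 1× O (X2) → no; 2× C (X3) → no; 2× O (X1) → match; 2× Cl (X1) → no; 1× S (X2) → no; 1× N (X3) → no; 2× C (X4) → no.
That gives 2 matching atoms.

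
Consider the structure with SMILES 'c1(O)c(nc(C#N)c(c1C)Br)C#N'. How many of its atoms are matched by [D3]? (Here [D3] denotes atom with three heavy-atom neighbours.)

5

The query [D3] means: atom with exactly three heavy-atom neighbours.
Check the 13 heavy atoms by environment: 1× n (aromatic, D2) → no; 5× c (aromatic, D3) → match; 1× O (D1) → no; 2× C (D2) → no; 2× N (D1) → no; 1× Br (D1) → no; 1× C (D1) → no.
That gives 5 matching atoms.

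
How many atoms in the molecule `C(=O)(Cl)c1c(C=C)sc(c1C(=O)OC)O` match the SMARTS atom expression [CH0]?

Check the 15 heavy atoms by environment: 1× s (aromatic, H0) → no; 4× c (aromatic, H0) → no; 1× C (H1) → no; 1× C (H2) → no; 2× C (H0) → match; 3× O (H0) → no; 1× C (H3) → no; 1× Cl (H0) → no; 1× O (H1) → no.
That gives 2 matching atoms.

2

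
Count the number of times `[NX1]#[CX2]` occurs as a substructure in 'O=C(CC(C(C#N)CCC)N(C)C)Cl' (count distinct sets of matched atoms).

1

[NX1]#[CX2] is the SMARTS for a nitrile: a nitrogen triple-bonded to a two-connected carbon.
Exactly one fragment in the molecule meets all constraints, giving 1 match.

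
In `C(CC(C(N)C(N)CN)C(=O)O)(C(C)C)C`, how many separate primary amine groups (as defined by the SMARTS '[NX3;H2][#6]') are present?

3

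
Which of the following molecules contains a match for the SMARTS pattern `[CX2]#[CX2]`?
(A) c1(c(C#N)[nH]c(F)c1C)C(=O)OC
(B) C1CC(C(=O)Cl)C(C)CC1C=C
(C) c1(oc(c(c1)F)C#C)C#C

C

[CX2]#[CX2] describes a carbon-carbon triple bond (an alkyne).
(A) has a nitrile (-C#N) but the triple bond is C#N, not C#C.
(B) has a vinyl group (-CH=CH2) but the C=C is a double bond; both carbons are CX3, not CX2.
(C) contains an ethynyl group (-C#CH), which satisfies every atom and bond constraint.
So the answer is (C).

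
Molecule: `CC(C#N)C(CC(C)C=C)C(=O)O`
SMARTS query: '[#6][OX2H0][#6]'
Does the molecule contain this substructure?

The pattern [#6][OX2H0][#6] describes an aliphatic oxygen bridging two carbons with no H on the oxygen — an ether.
The closest candidate here is a carboxylic acid group (-C(=O)OH), but the -OH oxygen has H1; the =O is OX1, not OX2. No other fragment satisfies the full query, so there is no match.

No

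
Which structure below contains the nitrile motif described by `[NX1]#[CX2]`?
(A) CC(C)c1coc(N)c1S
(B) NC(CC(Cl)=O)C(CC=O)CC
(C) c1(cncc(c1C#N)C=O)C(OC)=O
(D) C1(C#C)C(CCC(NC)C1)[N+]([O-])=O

[NX1]#[CX2] describes a nitrogen triple-bonded to a two-connected carbon (a nitrile).
(A) has a primary amino group (-NH2) but the nitrogen is NX3 (three connections), not NX1 triple-bonded.
(B) has a primary amino group (-NH2) but the nitrogen is NX3 (three connections), not NX1 triple-bonded.
(C) contains a nitrile (-C#N), which satisfies every atom and bond constraint.
(D) has a nitro group (-[N+](=O)[O-]) but there is no C#N triple bond.
So the answer is (C).

C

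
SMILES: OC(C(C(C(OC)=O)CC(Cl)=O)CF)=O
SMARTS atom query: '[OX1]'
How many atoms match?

3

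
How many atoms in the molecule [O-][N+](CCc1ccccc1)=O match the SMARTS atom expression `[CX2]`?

The query [CX2] means: C with X2: aliphatic carbon with exactly 2 total connections.
Check the 11 heavy atoms by environment: 2× C (X4) → no; 1× N (charge +1, X3) → no; 1× O (charge -1, X1) → no; 1× O (X1) → no; 6× c (aromatic, X3) → no.
No environment satisfies the query, so 0 matching atoms.

0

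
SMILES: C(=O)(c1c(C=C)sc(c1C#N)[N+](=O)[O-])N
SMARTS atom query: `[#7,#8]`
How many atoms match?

The query [#7,#8] means: nitrogen or oxygen (comma = OR).
Check the 15 heavy atoms by environment: 1× s (aromatic) → no; 4× c (aromatic) → no; 4× C → no; 2× O → match; 2× N → match; 1× N (charge +1) → match; 1× O (charge -1) → match.
Summing the matching environments: 2 + 2 + 1 + 1 = 6 matching atoms.

6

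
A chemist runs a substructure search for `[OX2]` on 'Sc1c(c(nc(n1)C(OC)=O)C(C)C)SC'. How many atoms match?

1

The query [OX2] means: aliphatic oxygen with two total connections — ether, hydroxyl, or ester single-bond O.
Check the 16 heavy atoms by environment: 2× n (aromatic, X2) → no; 4× c (aromatic, X3) → no; 1× C (X3) → no; 1× O (X1) → no; 1× O (X2) → match; 5× C (X4) → no; 2× S (X2) → no.
That gives 1 matching atom.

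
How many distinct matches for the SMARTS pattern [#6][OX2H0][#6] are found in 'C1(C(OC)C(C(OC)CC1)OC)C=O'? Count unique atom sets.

3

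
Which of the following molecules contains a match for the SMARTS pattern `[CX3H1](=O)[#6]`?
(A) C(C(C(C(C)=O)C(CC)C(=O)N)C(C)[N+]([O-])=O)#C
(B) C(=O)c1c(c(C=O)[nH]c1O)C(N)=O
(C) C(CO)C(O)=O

B

[CX3H1](=O)[#6] describes an sp2 carbon with one H, double-bonded to O and single-bonded to carbon (an aldehyde).
(A) has an acetyl/ketone group (-C(=O)CH3) but the carbonyl carbon has H0 (two carbon neighbours), not H1.
(B) contains an aldehyde (-CHO), which satisfies every atom and bond constraint.
(C) has a carboxylic acid group (-C(=O)OH) but the carbonyl carbon has H0 and is bonded to O, not H1.
So the answer is (B).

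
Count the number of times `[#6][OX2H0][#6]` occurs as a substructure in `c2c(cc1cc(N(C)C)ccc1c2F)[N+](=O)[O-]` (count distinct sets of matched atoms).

[#6][OX2H0][#6] is the SMARTS for an ether: an aliphatic oxygen bridging two carbons with no H on the oxygen.
No fragment in the molecule satisfies every constraint, giving 0 matches.

0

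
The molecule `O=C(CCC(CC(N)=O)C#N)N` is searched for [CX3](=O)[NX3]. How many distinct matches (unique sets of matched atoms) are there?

2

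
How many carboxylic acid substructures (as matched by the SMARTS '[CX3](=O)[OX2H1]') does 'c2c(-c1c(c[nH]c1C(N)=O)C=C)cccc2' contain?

[CX3](=O)[OX2H1] is the SMARTS for a carboxylic acid: an sp2 carbon double-bonded to O and single-bonded to an -OH oxygen.
The molecule has a primary amide (-C(=O)NH2), but the carbonyl is bonded to N, not to an -OH oxygen; nothing else fits, so there are 0 matches.

0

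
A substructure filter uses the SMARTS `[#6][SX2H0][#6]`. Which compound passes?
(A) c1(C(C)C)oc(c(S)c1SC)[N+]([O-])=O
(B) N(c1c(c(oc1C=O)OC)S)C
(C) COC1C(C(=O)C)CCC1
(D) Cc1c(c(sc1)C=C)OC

A

[#6][SX2H0][#6] describes an aliphatic sulfur bridging two carbons with no H on the sulfur (a thioether).
(A) contains a methylthio ether (-SCH3), which satisfies every atom and bond constraint.
(B) has a thiol (-SH) but the sulfur has H1, not H0 bridging two carbons.
(C) has a methoxy ether (-OCH3) but the bridging atom is O, not S.
(D) has a methoxy ether (-OCH3) but the bridging atom is O, not S.
So the answer is (A).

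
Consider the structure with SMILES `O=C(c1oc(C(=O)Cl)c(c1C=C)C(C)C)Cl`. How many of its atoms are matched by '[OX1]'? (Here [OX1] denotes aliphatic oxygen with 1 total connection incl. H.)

2

Check the 16 heavy atoms by environment: 1× o (aromatic, X2) → no; 4× c (aromatic, X3) → no; 3× C (X4) → no; 4× C (X3) → no; 2× O (X1) → match; 2× Cl (X1) → no.
That gives 2 matching atoms.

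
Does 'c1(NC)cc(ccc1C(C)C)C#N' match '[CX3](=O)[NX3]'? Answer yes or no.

The pattern [CX3](=O)[NX3] describes a carbonyl carbon bonded to a trivalent nitrogen — an amide.
The closest candidate here is a nitrile (-C#N), but the nitrile N is NX1 (triple-bonded), not NX3. No other fragment satisfies the full query, so there is no match.

No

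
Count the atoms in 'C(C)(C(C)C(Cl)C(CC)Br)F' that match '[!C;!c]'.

3

The query [!C;!c] means: neither aliphatic nor aromatic carbon — same as [!#6].
Check the 11 heavy atoms by environment: 8× C → no; 1× Br → match; 1× Cl → match; 1× F → match.
Summing the matching environments: 1 + 1 + 1 = 3 matching atoms.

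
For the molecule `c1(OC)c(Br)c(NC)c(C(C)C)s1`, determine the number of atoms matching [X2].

2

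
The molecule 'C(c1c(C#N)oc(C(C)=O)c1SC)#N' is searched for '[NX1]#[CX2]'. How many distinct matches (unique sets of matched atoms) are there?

[NX1]#[CX2] is the SMARTS for a nitrile: a nitrogen triple-bonded to a two-connected carbon.
The molecule carries 2 separate instances of a nitrile (-C#N) meeting every constraint; each maps to a distinct set of atoms, giving 2 matches.

2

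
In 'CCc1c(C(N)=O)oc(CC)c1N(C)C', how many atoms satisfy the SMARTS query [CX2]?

The query [CX2] means: C with X2: aliphatic carbon with exactly 2 total connections.
Check the 15 heavy atoms by environment: 1× o (aromatic, X2) → no; 4× c (aromatic, X3) → no; 2× N (X3) → no; 6× C (X4) → no; 1× C (X3) → no; 1× O (X1) → no.
No environment satisfies the query, so 0 matching atoms.

0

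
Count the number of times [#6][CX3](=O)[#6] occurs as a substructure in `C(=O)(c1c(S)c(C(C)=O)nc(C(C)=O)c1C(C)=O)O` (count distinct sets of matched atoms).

3

[#6][CX3](=O)[#6] is the SMARTS for a ketone: a carbonyl carbon (no H) flanked by two carbons.
The molecule carries 3 separate instances of an acetyl/ketone group (-C(=O)CH3) meeting every constraint; each maps to a distinct set of atoms, giving 3 matches.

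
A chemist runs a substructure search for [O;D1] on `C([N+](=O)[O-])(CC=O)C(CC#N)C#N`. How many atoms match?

The query [O;D1] means: aliphatic oxygen bonded to exactly one heavy atom.
Check the 13 heavy atoms by environment: 5× C (D2) → no; 2× C (D3) → no; 2× N (D1) → no; 1× N (charge +1, D3) → no; 1× O (charge -1, D1) → match; 2× O (D1) → match.
Summing the matching environments: 1 + 2 = 3 matching atoms.

3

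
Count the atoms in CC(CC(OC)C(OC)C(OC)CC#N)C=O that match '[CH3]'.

4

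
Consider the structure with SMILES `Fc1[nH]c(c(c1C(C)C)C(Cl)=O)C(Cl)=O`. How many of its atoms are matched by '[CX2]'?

0

Check the 15 heavy atoms by environment: 1× n (aromatic, X3) → no; 4× c (aromatic, X3) → no; 2× C (X3) → no; 2× O (X1) → no; 2× Cl (X1) → no; 3× C (X4) → no; 1× F (X1) → no.
No environment satisfies the query, so 0 matching atoms.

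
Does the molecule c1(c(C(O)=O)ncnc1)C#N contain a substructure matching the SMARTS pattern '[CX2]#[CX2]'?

No

The pattern [CX2]#[CX2] describes a carbon-carbon triple bond — an alkyne.
The closest candidate here is a nitrile (-C#N), but the triple bond is C#N, not C#C. No other fragment satisfies the full query, so there is no match.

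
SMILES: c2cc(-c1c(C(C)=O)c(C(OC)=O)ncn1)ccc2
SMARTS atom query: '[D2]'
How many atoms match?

The query [D2] means: atom with exactly two heavy-atom neighbours.
Check the 19 heavy atoms by environment: 2× n (aromatic, D2) → match; 6× c (aromatic, D2) → match; 4× c (aromatic, D3) → no; 2× C (D3) → no; 2× O (D1) → no; 2× C (D1) → no; 1× O (D2) → match.
Summing the matching environments: 2 + 6 + 1 = 9 matching atoms.

9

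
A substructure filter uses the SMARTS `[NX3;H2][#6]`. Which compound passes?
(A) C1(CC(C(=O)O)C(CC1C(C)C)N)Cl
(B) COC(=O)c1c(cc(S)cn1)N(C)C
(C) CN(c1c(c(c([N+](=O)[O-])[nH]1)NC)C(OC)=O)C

A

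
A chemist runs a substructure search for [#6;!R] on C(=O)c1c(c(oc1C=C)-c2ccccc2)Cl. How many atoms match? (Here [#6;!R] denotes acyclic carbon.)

The query [#6;!R] means: carbon not in any ring.
Check the 16 heavy atoms by environment: 1× o (aromatic, in 5-ring) → no; 4× c (aromatic, in 5-ring) → no; 6× c (aromatic, in 6-ring) → no; 1× Cl (acyclic) → no; 3× C (acyclic) → match; 1× O (acyclic) → no.
That gives 3 matching atoms.

3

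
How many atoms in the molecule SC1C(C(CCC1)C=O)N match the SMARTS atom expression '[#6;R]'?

Check the 10 heavy atoms by environment: 6× C (in 6-ring) → match; 1× C (acyclic) → no; 1× O (acyclic) → no; 1× N (acyclic) → no; 1× S (acyclic) → no.
That gives 6 matching atoms.

6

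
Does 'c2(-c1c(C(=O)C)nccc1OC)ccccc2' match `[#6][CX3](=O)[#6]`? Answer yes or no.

Yes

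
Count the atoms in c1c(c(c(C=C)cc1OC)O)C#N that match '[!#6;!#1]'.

3

The query [!#6;!#1] means: not carbon and not hydrogen — any heteroatom.
Check the 13 heavy atoms by environment: 6× c (aromatic) → no; 4× C → no; 2× O → match; 1× N → match.
Summing the matching environments: 2 + 1 = 3 matching atoms.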